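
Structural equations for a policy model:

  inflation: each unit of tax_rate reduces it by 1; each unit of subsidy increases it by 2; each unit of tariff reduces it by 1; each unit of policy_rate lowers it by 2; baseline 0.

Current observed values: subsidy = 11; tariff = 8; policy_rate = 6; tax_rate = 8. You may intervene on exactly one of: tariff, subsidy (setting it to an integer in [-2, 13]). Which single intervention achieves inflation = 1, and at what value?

Intervening on tariff: with other inputs at their observed values, inflation = -tariff + 2. Solving for 1 gives tariff = 1, within [-2, 13].
Intervening on subsidy: inflation = 2*subsidy - 28. Reaching 1 requires subsidy = 29/2, not an integer.

set tariff = 1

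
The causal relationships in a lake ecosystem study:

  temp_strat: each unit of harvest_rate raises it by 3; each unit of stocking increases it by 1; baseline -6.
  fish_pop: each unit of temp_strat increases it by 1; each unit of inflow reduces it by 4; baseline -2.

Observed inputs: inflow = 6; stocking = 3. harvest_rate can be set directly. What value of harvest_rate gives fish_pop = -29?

Substituting into the temp_strat equation gives temp_strat = 3*harvest_rate - 3.
Substituting into the fish_pop equation gives fish_pop = 3*harvest_rate - 29.
Solve 3*harvest_rate - 29 = -29: harvest_rate = (-29 + 29) / 3 = 0.

harvest_rate = 0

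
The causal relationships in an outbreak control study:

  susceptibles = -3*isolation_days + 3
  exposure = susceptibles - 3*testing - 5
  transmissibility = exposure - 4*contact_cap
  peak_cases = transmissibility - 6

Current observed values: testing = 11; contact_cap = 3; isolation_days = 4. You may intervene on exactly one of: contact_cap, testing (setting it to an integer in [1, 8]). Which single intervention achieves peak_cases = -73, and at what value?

set contact_cap = 5

Intervening on contact_cap: with other inputs at their observed values, peak_cases = -4*contact_cap - 53. Solving for -73 gives contact_cap = 5, within [1, 8].
Intervening on testing: peak_cases = -3*testing - 32. Reaching -73 requires testing = 41/3, not an integer.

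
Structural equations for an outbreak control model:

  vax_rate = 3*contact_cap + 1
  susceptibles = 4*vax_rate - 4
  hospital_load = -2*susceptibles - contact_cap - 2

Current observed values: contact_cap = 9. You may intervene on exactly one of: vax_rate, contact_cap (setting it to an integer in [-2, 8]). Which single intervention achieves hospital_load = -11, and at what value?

Intervening on vax_rate: with other inputs at their observed values, hospital_load = -8*vax_rate - 3. Solving for -11 gives vax_rate = 1, within [-2, 8].
Intervening on contact_cap: hospital_load = -25*contact_cap - 2. Reaching -11 requires contact_cap = 9/25, not an integer.

set vax_rate = 1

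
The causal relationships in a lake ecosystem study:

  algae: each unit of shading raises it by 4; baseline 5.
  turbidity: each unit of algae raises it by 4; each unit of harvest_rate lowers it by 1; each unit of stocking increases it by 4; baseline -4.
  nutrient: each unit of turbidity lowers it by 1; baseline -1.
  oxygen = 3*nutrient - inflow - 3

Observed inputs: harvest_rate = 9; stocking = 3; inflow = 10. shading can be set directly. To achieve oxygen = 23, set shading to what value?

Substituting into the turbidity equation gives turbidity = 16*shading + 19.
Substituting into the nutrient equation gives nutrient = -16*shading - 20.
oxygen becomes -48*shading - 73.
Solve -48*shading - 73 = 23: shading = (23 + 73) / -48 = -2.

shading = -2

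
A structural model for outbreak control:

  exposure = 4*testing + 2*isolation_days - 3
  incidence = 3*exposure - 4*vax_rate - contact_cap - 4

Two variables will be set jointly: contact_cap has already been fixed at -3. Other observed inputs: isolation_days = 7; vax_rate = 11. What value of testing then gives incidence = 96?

With contact_cap held at -3:
Substituting into the exposure equation gives exposure = 4*testing + 11.
incidence becomes 12*testing - 12.
Solve 12*testing - 12 = 96: testing = (96 + 12) / 12 = 9.

testing = 9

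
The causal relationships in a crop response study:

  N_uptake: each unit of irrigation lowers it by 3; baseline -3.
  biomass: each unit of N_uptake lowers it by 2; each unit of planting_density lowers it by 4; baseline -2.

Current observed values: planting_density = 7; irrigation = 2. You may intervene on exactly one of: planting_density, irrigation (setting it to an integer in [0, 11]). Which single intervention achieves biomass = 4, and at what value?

Intervening on planting_density: with other inputs at their observed values, biomass = -4*planting_density + 16. Solving for 4 gives planting_density = 3, within [0, 11].
Intervening on irrigation: biomass = 6*irrigation - 24. Reaching 4 requires irrigation = 14/3, not an integer.

set planting_density = 3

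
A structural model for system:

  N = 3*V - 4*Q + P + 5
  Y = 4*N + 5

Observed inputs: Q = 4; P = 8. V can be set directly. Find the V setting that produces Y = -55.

V = -4

Substituting into the N equation gives N = 3*V - 3.
Substituting into the Y equation gives Y = 12*V - 7.
Solve 12*V - 7 = -55: V = (-55 + 7) / 12 = -4.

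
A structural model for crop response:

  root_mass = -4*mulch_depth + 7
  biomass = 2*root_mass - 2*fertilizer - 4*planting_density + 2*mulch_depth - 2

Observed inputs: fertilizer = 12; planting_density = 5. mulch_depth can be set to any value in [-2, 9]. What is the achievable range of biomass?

Substituting into the biomass equation gives biomass = -6*mulch_depth - 32.
Linear in mulch_depth, so extremes are at the endpoints: mulch_depth = -2 gives biomass = -20; mulch_depth = 9 gives biomass = -86.

-86 to -20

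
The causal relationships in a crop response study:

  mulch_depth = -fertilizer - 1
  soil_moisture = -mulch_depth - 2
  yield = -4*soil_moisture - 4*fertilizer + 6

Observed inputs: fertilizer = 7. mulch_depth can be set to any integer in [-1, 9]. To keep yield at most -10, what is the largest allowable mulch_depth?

Intervening on mulch_depth fixes its value directly, overriding its dependence on fertilizer.
Substituting into the yield equation gives yield = 4*mulch_depth - 14.
Require 4*mulch_depth - 14 ≤ -10, so mulch_depth ≤ 1.
The largest integer in [-1, 9] satisfying this is 1.

mulch_depth = 1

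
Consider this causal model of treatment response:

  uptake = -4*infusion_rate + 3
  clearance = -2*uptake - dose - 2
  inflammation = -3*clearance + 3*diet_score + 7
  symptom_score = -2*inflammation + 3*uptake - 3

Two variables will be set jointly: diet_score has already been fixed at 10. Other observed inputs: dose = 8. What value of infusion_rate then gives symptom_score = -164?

infusion_rate = 0

With diet_score held at 10:
Substituting into the clearance equation gives clearance = 8*infusion_rate - 16.
inflammation becomes -24*infusion_rate + 85.
This gives symptom_score = 36*infusion_rate - 164.
Solve 36*infusion_rate - 164 = -164: infusion_rate = (-164 + 164) / 36 = 0.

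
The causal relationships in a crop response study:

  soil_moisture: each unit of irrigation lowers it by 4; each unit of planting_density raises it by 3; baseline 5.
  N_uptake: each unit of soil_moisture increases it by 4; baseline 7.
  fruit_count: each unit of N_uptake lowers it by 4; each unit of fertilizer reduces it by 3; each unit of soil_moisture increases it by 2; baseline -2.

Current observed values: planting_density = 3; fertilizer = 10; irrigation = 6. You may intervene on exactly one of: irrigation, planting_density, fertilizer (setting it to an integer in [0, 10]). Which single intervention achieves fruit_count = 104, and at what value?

set fertilizer = 2

Intervening on irrigation: fruit_count = 56*irrigation - 256. Reaching 104 requires irrigation = 45/7, not an integer.
Intervening on planting_density: fruit_count = -42*planting_density + 206. Reaching 104 requires planting_density = 17/7, not an integer.
Intervening on fertilizer: with other inputs at their observed values, fruit_count = -3*fertilizer + 110. Solving for 104 gives fertilizer = 2, within [0, 10].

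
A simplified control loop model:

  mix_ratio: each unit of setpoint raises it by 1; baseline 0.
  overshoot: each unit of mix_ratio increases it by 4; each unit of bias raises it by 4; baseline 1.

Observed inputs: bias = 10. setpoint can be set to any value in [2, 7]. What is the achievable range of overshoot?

Substituting into the overshoot equation gives overshoot = 4*setpoint + 41.
Linear in setpoint, so extremes are at the endpoints: setpoint = 2 gives overshoot = 49; setpoint = 7 gives overshoot = 69.

49 to 69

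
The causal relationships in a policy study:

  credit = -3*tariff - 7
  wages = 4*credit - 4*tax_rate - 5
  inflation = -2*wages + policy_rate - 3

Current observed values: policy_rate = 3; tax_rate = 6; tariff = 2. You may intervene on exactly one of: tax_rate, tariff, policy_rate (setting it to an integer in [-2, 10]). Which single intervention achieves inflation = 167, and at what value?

set policy_rate = 8

Intervening on tax_rate: inflation = 8*tax_rate + 114. Reaching 167 requires tax_rate = 53/8, not an integer.
Intervening on tariff: inflation = 24*tariff + 114. Reaching 167 requires tariff = 53/24, not an integer.
Intervening on policy_rate: with other inputs at their observed values, inflation = policy_rate + 159. Solving for 167 gives policy_rate = 8, within [-2, 10].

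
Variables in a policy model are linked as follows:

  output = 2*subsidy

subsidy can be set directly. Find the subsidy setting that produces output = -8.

subsidy = -4

Solve 2*subsidy = -8: subsidy = -8 / 2 = -4.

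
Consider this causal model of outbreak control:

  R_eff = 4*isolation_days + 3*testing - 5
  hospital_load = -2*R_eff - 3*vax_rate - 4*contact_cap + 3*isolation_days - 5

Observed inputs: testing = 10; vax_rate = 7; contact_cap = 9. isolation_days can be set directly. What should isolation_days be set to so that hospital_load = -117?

isolation_days = 1

Substituting into the R_eff equation gives R_eff = 4*isolation_days + 25.
Substituting into the hospital_load equation gives hospital_load = -5*isolation_days - 112.
Solve -5*isolation_days - 112 = -117: isolation_days = (-117 + 112) / -5 = 1.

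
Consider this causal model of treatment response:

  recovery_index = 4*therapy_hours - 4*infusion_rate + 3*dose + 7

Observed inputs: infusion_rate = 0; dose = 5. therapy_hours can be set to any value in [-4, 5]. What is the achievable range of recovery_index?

Substituting into the recovery_index equation gives recovery_index = 4*therapy_hours + 22.
Linear in therapy_hours, so extremes are at the endpoints: therapy_hours = -4 gives recovery_index = 6; therapy_hours = 5 gives recovery_index = 42.

6 to 42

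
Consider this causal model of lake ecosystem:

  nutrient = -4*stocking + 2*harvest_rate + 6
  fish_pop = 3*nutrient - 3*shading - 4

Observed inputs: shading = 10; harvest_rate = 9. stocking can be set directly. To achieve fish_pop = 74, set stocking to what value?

Substituting into the nutrient equation gives nutrient = -4*stocking + 24.
Substituting into the fish_pop equation gives fish_pop = -12*stocking + 38.
Solve -12*stocking + 38 = 74: stocking = (74 - 38) / -12 = -3.

stocking = -3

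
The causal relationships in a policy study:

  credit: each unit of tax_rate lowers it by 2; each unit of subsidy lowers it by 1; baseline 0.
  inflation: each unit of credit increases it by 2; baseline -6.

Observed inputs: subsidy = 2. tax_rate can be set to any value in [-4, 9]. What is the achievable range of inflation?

Substituting into the credit equation gives credit = -2*tax_rate - 2.
This gives inflation = -4*tax_rate - 10.
Linear in tax_rate, so extremes are at the endpoints: tax_rate = -4 gives inflation = 6; tax_rate = 9 gives inflation = -46.

-46 to 6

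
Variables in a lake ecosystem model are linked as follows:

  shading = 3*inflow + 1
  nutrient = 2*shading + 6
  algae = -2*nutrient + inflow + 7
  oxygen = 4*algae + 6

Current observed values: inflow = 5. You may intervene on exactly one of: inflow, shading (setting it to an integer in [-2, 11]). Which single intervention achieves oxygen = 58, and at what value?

Intervening on inflow: with other inputs at their observed values, oxygen = -44*inflow - 30. Solving for 58 gives inflow = -2, within [-2, 11].
Intervening on shading: oxygen = -16*shading + 6. Reaching 58 requires shading = -13/4, not an integer.

set inflow = -2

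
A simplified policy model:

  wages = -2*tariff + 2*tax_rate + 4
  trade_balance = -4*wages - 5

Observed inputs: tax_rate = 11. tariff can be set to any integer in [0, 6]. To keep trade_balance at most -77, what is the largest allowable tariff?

tariff = 4

Substituting into the wages equation gives wages = -2*tariff + 26.
So trade_balance = 8*tariff - 109.
Require 8*tariff - 109 ≤ -77, so tariff ≤ 4.
The largest integer in [0, 6] satisfying this is 4.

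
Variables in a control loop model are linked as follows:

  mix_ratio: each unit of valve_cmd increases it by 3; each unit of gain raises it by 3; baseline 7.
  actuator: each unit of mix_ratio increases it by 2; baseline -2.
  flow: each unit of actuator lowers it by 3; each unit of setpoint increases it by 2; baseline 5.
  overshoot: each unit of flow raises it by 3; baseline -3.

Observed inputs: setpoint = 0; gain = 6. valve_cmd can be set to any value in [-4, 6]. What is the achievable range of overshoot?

Substituting into the mix_ratio equation gives mix_ratio = 3*valve_cmd + 25.
This gives actuator = 6*valve_cmd + 48.
Substituting into the flow equation gives flow = -18*valve_cmd - 139.
overshoot becomes -54*valve_cmd - 420.
Linear in valve_cmd, so extremes are at the endpoints: valve_cmd = -4 gives overshoot = -204; valve_cmd = 6 gives overshoot = -744.

-744 to -204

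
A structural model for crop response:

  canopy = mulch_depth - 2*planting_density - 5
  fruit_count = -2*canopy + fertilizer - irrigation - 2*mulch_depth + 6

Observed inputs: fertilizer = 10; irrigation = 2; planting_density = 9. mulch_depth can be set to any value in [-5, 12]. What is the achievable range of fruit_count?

12 to 80

Substituting into the canopy equation gives canopy = mulch_depth - 23.
This gives fruit_count = -4*mulch_depth + 60.
Linear in mulch_depth, so extremes are at the endpoints: mulch_depth = -5 gives fruit_count = 80; mulch_depth = 12 gives fruit_count = 12.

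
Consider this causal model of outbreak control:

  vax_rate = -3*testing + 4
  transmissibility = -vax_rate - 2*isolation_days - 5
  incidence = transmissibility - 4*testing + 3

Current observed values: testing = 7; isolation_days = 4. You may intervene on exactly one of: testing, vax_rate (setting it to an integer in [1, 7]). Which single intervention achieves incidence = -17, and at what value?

Intervening on testing: with other inputs at their observed values, incidence = -testing - 14. Solving for -17 gives testing = 3, within [1, 7].
Intervening on vax_rate: incidence = -vax_rate - 38. Reaching -17 requires vax_rate = -21, outside [1, 7].

set testing = 3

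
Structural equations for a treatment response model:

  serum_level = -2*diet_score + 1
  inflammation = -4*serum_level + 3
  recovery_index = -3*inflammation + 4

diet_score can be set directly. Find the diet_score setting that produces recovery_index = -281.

diet_score = 12

Substituting into the inflammation equation gives inflammation = 8*diet_score - 1.
So recovery_index = -24*diet_score + 7.
Solve -24*diet_score + 7 = -281: diet_score = (-281 - 7) / -24 = 12.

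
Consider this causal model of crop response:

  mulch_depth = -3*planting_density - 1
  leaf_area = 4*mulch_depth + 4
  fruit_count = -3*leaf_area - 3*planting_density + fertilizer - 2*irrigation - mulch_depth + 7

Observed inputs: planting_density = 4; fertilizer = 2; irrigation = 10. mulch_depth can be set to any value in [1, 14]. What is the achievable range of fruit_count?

-217 to -48

Intervening on mulch_depth fixes its value directly, overriding its dependence on planting_density.
Substituting into the fruit_count equation gives fruit_count = -13*mulch_depth - 35.
Linear in mulch_depth, so extremes are at the endpoints: mulch_depth = 1 gives fruit_count = -48; mulch_depth = 14 gives fruit_count = -217.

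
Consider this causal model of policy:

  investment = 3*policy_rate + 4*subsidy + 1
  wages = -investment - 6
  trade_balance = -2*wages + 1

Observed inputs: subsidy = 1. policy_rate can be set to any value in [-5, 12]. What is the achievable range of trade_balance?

Substituting into the investment equation gives investment = 3*policy_rate + 5.
This gives wages = -3*policy_rate - 11.
trade_balance becomes 6*policy_rate + 23.
Linear in policy_rate, so extremes are at the endpoints: policy_rate = -5 gives trade_balance = -7; policy_rate = 12 gives trade_balance = 95.

-7 to 95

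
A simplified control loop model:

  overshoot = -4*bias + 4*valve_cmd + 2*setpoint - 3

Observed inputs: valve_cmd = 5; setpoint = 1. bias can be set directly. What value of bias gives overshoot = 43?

bias = -6

Substituting into the overshoot equation gives overshoot = -4*bias + 19.
Solve -4*bias + 19 = 43: bias = (43 - 19) / -4 = -6.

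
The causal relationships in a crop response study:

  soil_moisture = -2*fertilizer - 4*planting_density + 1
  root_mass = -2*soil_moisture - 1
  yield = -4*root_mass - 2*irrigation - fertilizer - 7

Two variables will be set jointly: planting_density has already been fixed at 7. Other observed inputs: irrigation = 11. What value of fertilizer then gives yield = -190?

fertilizer = -3

With planting_density held at 7:
Substituting into the soil_moisture equation gives soil_moisture = -2*fertilizer - 27.
So root_mass = 4*fertilizer + 53.
Substituting into the yield equation gives yield = -17*fertilizer - 241.
Solve -17*fertilizer - 241 = -190: fertilizer = (-190 + 241) / -17 = -3.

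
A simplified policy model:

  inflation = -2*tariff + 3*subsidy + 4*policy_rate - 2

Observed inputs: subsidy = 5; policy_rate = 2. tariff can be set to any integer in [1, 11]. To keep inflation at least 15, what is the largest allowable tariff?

tariff = 3

Substituting into the inflation equation gives inflation = -2*tariff + 21.
Require -2*tariff + 21 ≥ 15, so tariff ≤ 3.
The largest integer in [1, 11] satisfying this is 3.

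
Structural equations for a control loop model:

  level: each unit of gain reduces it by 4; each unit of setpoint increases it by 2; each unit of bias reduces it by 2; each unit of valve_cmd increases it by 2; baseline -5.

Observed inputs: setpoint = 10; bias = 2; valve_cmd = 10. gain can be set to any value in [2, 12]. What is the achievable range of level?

-17 to 23

Substituting into the level equation gives level = -4*gain + 31.
Linear in gain, so extremes are at the endpoints: gain = 2 gives level = 23; gain = 12 gives level = -17.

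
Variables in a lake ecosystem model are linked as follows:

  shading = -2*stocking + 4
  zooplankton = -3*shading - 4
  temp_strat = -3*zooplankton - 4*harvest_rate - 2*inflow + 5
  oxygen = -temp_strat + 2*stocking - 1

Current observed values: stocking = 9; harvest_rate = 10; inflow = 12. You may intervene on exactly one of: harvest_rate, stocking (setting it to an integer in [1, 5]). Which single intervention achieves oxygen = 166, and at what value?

set harvest_rate = 4

Intervening on harvest_rate: with other inputs at their observed values, oxygen = 4*harvest_rate + 150. Solving for 166 gives harvest_rate = 4, within [1, 5].
Intervening on stocking: oxygen = 20*stocking + 10. Reaching 166 requires stocking = 39/5, not an integer.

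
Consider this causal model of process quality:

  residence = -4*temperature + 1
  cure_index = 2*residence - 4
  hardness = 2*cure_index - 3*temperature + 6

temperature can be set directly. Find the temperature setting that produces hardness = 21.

temperature = -1

Substituting into the cure_index equation gives cure_index = -8*temperature - 2.
Substituting into the hardness equation gives hardness = -19*temperature + 2.
Solve -19*temperature + 2 = 21: temperature = (21 - 2) / -19 = -1.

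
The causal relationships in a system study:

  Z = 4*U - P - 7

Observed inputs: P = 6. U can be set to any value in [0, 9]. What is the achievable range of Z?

-13 to 23

Substituting into the Z equation gives Z = 4*U - 13.
Linear in U, so extremes are at the endpoints: U = 0 gives Z = -13; U = 9 gives Z = 23.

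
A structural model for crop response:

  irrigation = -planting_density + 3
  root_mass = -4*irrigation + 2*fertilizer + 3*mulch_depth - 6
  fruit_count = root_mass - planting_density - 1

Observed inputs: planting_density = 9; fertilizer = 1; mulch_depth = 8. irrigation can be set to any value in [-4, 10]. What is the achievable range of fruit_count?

Intervening on irrigation fixes its value directly, overriding its dependence on planting_density.
Substituting into the root_mass equation gives root_mass = -4*irrigation + 20.
Substituting into the fruit_count equation gives fruit_count = -4*irrigation + 10.
Linear in irrigation, so extremes are at the endpoints: irrigation = -4 gives fruit_count = 26; irrigation = 10 gives fruit_count = -30.

-30 to 26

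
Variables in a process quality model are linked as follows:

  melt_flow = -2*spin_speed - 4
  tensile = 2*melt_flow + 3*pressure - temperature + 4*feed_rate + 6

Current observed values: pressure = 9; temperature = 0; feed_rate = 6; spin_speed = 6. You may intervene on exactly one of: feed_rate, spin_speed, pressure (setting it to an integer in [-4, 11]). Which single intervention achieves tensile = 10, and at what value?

set pressure = 4

Intervening on feed_rate: tensile = 4*feed_rate + 1. Reaching 10 requires feed_rate = 9/4, not an integer.
Intervening on spin_speed: tensile = -4*spin_speed + 49. Reaching 10 requires spin_speed = 39/4, not an integer.
Intervening on pressure: with other inputs at their observed values, tensile = 3*pressure - 2. Solving for 10 gives pressure = 4, within [-4, 11].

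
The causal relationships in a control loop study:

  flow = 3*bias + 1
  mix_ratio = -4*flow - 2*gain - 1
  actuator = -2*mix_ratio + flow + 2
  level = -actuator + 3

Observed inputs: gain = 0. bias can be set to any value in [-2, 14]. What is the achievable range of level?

Substituting into the mix_ratio equation gives mix_ratio = -12*bias - 5.
Substituting into the actuator equation gives actuator = 27*bias + 13.
This gives level = -27*bias - 10.
Linear in bias, so extremes are at the endpoints: bias = -2 gives level = 44; bias = 14 gives level = -388.

-388 to 44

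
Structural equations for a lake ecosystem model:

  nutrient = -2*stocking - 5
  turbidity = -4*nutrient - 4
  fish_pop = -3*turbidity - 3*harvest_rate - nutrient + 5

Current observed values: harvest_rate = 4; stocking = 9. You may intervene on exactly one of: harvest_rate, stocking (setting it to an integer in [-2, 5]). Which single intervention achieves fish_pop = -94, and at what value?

Intervening on harvest_rate: fish_pop = -3*harvest_rate - 236. Reaching -94 requires harvest_rate = -142/3, not an integer.
Intervening on stocking: with other inputs at their observed values, fish_pop = -22*stocking - 50. Solving for -94 gives stocking = 2, within [-2, 5].

set stocking = 2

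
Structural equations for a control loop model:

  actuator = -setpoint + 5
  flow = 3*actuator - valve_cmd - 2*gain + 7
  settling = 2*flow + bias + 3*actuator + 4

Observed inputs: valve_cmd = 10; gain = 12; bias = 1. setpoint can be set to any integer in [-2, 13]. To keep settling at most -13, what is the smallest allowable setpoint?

Substituting into the flow equation gives flow = -3*setpoint - 12.
Substituting into the settling equation gives settling = -9*setpoint - 4.
Require -9*setpoint - 4 ≤ -13, so setpoint ≥ 1.
The smallest integer in [-2, 13] satisfying this is 1.

setpoint = 1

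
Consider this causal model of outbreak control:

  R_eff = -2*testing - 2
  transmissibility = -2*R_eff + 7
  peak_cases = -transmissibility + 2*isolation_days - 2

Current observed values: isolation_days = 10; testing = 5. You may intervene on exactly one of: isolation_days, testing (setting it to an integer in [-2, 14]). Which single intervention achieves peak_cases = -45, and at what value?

set testing = 13

Intervening on isolation_days: peak_cases = 2*isolation_days - 33. Reaching -45 requires isolation_days = -6, outside [-2, 14].
Intervening on testing: with other inputs at their observed values, peak_cases = -4*testing + 7. Solving for -45 gives testing = 13, within [-2, 14].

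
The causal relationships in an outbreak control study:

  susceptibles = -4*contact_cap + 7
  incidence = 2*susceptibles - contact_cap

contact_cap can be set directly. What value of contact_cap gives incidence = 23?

Substituting into the incidence equation gives incidence = -9*contact_cap + 14.
Solve -9*contact_cap + 14 = 23: contact_cap = (23 - 14) / -9 = -1.

contact_cap = -1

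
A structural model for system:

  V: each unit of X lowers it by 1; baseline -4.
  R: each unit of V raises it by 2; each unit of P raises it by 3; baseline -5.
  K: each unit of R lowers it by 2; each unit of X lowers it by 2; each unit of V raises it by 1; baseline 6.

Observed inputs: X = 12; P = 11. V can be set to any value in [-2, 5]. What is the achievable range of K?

Intervening on V fixes its value directly, overriding its dependence on X.
Substituting into the R equation gives R = 2*V + 28.
K becomes -3*V - 74.
Linear in V, so extremes are at the endpoints: V = -2 gives K = -68; V = 5 gives K = -89.

-89 to -68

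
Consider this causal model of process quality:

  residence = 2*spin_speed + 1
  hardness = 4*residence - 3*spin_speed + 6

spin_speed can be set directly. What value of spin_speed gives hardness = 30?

Substituting into the hardness equation gives hardness = 5*spin_speed + 10.
Solve 5*spin_speed + 10 = 30: spin_speed = (30 - 10) / 5 = 4.

spin_speed = 4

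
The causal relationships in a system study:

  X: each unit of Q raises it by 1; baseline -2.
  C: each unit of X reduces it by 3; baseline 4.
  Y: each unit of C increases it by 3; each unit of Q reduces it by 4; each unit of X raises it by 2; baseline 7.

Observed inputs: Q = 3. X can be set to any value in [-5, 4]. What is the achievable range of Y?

Intervening on X fixes its value directly, overriding its dependence on Q.
Substituting into the Y equation gives Y = -7*X + 7.
Linear in X, so extremes are at the endpoints: X = -5 gives Y = 42; X = 4 gives Y = -21.

-21 to 42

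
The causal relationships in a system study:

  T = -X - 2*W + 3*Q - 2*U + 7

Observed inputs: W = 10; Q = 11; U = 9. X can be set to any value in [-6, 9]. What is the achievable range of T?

Substituting into the T equation gives T = -X + 2.
Linear in X, so extremes are at the endpoints: X = -6 gives T = 8; X = 9 gives T = -7.

-7 to 8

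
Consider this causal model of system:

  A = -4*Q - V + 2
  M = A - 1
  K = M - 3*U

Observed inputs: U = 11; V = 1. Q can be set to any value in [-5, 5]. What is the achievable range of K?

-53 to -13

Substituting into the A equation gives A = -4*Q + 1.
M becomes -4*Q.
This gives K = -4*Q - 33.
Linear in Q, so extremes are at the endpoints: Q = -5 gives K = -13; Q = 5 gives K = -53.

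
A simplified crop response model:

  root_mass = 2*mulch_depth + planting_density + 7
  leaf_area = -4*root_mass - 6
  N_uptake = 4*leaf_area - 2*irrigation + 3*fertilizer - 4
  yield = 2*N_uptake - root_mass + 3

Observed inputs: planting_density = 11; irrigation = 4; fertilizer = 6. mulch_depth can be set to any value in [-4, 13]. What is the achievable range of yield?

Substituting into the root_mass equation gives root_mass = 2*mulch_depth + 18.
Substituting into the leaf_area equation gives leaf_area = -8*mulch_depth - 78.
So N_uptake = -32*mulch_depth - 306.
Substituting into the yield equation gives yield = -66*mulch_depth - 627.
Linear in mulch_depth, so extremes are at the endpoints: mulch_depth = -4 gives yield = -363; mulch_depth = 13 gives yield = -1485.

-1485 to -363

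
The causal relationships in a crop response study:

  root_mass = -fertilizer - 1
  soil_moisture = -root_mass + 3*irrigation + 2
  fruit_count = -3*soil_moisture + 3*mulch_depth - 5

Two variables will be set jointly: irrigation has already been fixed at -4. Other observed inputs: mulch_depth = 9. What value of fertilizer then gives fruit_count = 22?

fertilizer = 9

With irrigation held at -4:
Substituting into the soil_moisture equation gives soil_moisture = fertilizer - 9.
Substituting into the fruit_count equation gives fruit_count = -3*fertilizer + 49.
Solve -3*fertilizer + 49 = 22: fertilizer = (22 - 49) / -3 = 9.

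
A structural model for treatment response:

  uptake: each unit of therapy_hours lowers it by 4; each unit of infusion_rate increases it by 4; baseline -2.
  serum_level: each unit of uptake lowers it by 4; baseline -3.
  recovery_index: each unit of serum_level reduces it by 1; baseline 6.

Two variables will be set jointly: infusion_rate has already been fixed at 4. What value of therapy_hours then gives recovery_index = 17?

With infusion_rate held at 4:
Substituting into the uptake equation gives uptake = -4*therapy_hours + 14.
serum_level becomes 16*therapy_hours - 59.
So recovery_index = -16*therapy_hours + 65.
Solve -16*therapy_hours + 65 = 17: therapy_hours = (17 - 65) / -16 = 3.

therapy_hours = 3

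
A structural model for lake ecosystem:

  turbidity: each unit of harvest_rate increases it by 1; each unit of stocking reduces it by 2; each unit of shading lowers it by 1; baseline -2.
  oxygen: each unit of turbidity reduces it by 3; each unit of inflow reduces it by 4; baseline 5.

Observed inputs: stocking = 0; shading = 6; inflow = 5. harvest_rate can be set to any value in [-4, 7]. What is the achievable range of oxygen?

Substituting into the turbidity equation gives turbidity = harvest_rate - 8.
This gives oxygen = -3*harvest_rate + 9.
Linear in harvest_rate, so extremes are at the endpoints: harvest_rate = -4 gives oxygen = 21; harvest_rate = 7 gives oxygen = -12.

-12 to 21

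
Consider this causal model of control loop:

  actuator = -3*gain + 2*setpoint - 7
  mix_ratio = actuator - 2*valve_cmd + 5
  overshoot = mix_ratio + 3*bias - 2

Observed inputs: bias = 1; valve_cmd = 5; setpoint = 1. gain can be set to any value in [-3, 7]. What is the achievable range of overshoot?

-30 to 0

Substituting into the actuator equation gives actuator = -3*gain - 5.
Substituting into the mix_ratio equation gives mix_ratio = -3*gain - 10.
overshoot becomes -3*gain - 9.
Linear in gain, so extremes are at the endpoints: gain = -3 gives overshoot = 0; gain = 7 gives overshoot = -30.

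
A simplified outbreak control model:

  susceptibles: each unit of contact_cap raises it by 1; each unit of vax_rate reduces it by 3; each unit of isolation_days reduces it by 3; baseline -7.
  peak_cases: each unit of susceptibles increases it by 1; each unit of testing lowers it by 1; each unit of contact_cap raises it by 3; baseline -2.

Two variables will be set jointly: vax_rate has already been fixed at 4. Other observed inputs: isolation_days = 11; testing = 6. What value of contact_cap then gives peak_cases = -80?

With vax_rate held at 4:
Substituting into the susceptibles equation gives susceptibles = contact_cap - 52.
So peak_cases = 4*contact_cap - 60.
Solve 4*contact_cap - 60 = -80: contact_cap = (-80 + 60) / 4 = -5.

contact_cap = -5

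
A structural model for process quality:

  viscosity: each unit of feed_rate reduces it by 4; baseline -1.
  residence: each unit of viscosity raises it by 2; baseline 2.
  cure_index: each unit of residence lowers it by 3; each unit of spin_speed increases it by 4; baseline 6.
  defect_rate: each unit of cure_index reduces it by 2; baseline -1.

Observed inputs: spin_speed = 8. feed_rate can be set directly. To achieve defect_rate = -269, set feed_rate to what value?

feed_rate = 4

Substituting into the residence equation gives residence = -8*feed_rate.
So cure_index = 24*feed_rate + 38.
Substituting into the defect_rate equation gives defect_rate = -48*feed_rate - 77.
Solve -48*feed_rate - 77 = -269: feed_rate = (-269 + 77) / -48 = 4.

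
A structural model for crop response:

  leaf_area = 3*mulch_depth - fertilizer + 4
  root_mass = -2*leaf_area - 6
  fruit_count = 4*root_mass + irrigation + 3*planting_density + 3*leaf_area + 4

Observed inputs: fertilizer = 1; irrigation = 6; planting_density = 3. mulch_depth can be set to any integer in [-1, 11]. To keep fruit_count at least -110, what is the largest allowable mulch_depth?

mulch_depth = 6

Substituting into the leaf_area equation gives leaf_area = 3*mulch_depth + 3.
root_mass becomes -6*mulch_depth - 12.
So fruit_count = -15*mulch_depth - 20.
Require -15*mulch_depth - 20 ≥ -110, so mulch_depth ≤ 6.
The largest integer in [-1, 11] satisfying this is 6.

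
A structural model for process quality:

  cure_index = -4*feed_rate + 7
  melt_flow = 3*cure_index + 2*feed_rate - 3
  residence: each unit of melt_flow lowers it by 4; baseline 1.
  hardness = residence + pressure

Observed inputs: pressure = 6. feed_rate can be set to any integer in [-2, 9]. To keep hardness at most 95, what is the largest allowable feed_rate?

Substituting into the melt_flow equation gives melt_flow = -10*feed_rate + 18.
Substituting into the residence equation gives residence = 40*feed_rate - 71.
So hardness = 40*feed_rate - 65.
Require 40*feed_rate - 65 ≤ 95, so feed_rate ≤ 4.
The largest integer in [-2, 9] satisfying this is 4.

feed_rate = 4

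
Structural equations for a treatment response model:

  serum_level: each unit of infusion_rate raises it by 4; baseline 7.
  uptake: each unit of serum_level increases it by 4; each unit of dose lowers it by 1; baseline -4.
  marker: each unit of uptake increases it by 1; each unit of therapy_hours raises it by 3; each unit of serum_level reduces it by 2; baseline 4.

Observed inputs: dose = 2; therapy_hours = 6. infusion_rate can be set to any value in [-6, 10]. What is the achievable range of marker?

Substituting into the uptake equation gives uptake = 16*infusion_rate + 22.
This gives marker = 8*infusion_rate + 30.
Linear in infusion_rate, so extremes are at the endpoints: infusion_rate = -6 gives marker = -18; infusion_rate = 10 gives marker = 110.

-18 to 110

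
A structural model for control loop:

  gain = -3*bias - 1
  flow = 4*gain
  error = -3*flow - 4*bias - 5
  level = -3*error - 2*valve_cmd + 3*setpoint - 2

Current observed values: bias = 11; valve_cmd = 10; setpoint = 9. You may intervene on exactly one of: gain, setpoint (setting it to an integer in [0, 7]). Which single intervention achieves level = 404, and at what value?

Intervening on gain: with other inputs at their observed values, level = 36*gain + 152. Solving for 404 gives gain = 7, within [0, 7].
Intervening on setpoint: level = 3*setpoint - 1099. Reaching 404 requires setpoint = 501, outside [0, 7].

set gain = 7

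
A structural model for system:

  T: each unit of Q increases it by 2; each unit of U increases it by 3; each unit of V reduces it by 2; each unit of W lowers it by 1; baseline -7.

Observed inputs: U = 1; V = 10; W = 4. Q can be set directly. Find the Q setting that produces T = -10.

Q = 9

Substituting into the T equation gives T = 2*Q - 28.
Solve 2*Q - 28 = -10: Q = (-10 + 28) / 2 = 9.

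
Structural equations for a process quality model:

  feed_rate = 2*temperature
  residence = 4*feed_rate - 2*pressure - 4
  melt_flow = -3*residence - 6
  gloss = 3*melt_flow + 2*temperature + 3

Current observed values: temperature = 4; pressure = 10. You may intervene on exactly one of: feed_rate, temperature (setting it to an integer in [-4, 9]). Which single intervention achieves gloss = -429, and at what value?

Intervening on feed_rate: gloss = -36*feed_rate + 209. Reaching -429 requires feed_rate = 319/18, not an integer.
Intervening on temperature: with other inputs at their observed values, gloss = -70*temperature + 201. Solving for -429 gives temperature = 9, within [-4, 9].

set temperature = 9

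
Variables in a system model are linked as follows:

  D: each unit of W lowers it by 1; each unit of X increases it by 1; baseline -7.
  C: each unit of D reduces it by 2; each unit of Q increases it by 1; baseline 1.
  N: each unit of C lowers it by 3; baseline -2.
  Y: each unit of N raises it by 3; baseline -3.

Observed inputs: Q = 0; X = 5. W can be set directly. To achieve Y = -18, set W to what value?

Substituting into the D equation gives D = -W - 2.
Substituting into the C equation gives C = 2*W + 5.
So N = -6*W - 17.
Y becomes -18*W - 54.
Solve -18*W - 54 = -18: W = (-18 + 54) / -18 = -2.

W = -2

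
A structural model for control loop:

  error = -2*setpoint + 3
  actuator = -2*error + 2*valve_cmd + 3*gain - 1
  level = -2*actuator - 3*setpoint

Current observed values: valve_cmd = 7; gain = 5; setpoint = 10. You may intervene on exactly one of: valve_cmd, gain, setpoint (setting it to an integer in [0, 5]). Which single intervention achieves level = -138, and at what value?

set valve_cmd = 3

Intervening on valve_cmd: with other inputs at their observed values, level = -4*valve_cmd - 126. Solving for -138 gives valve_cmd = 3, within [0, 5].
Intervening on gain: level = -6*gain - 124. Reaching -138 requires gain = 7/3, not an integer.
Intervening on setpoint: level = -11*setpoint - 44. Reaching -138 requires setpoint = 94/11, not an integer.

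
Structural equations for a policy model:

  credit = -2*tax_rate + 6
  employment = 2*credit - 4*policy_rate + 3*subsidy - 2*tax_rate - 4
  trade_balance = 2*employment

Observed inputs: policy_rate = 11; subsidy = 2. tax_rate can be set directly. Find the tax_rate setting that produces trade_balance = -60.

Substituting into the employment equation gives employment = -6*tax_rate - 30.
So trade_balance = -12*tax_rate - 60.
Solve -12*tax_rate - 60 = -60: tax_rate = (-60 + 60) / -12 = 0.

tax_rate = 0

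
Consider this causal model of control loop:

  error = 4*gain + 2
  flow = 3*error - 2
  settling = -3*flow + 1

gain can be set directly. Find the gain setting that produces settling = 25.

gain = -1

Substituting into the flow equation gives flow = 12*gain + 4.
settling becomes -36*gain - 11.
Solve -36*gain - 11 = 25: gain = (25 + 11) / -36 = -1.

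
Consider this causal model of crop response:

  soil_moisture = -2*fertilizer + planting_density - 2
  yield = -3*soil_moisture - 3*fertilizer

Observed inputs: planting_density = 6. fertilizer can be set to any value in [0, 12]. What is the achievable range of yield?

-12 to 24

Substituting into the soil_moisture equation gives soil_moisture = -2*fertilizer + 4.
Substituting into the yield equation gives yield = 3*fertilizer - 12.
Linear in fertilizer, so extremes are at the endpoints: fertilizer = 0 gives yield = -12; fertilizer = 12 gives yield = 24.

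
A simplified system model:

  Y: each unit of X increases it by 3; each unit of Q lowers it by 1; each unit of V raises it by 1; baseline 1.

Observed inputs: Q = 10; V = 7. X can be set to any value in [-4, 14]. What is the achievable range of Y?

Substituting into the Y equation gives Y = 3*X - 2.
Linear in X, so extremes are at the endpoints: X = -4 gives Y = -14; X = 14 gives Y = 40.

-14 to 40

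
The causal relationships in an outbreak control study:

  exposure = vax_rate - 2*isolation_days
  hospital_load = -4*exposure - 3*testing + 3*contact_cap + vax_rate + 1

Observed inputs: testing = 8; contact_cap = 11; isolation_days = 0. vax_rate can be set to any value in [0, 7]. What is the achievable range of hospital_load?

Substituting into the exposure equation gives exposure = vax_rate.
Substituting into the hospital_load equation gives hospital_load = -3*vax_rate + 10.
Linear in vax_rate, so extremes are at the endpoints: vax_rate = 0 gives hospital_load = 10; vax_rate = 7 gives hospital_load = -11.

-11 to 10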